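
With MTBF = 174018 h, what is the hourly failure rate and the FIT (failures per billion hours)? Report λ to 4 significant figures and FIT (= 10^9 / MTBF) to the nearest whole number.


Formula: λ = 1 / MTBF; FIT = λ × 1e9 = 1e9 / MTBF
λ = 1 / 174018 ≈ 5.747e-06 failures/hour
FIT = 1e9 / 174018 ≈ 5747 failures per 1e9 hours (nearest whole number)

λ = 5.747e-06 /h, FIT = 5747


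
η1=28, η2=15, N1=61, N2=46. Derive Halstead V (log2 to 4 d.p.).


Formula: V = N * log2(η), where N = N1 + N2 and η = η1 + η2
η = 28 + 15 = 43
N = 61 + 46 = 107
log2(43) ≈ 5.4263
V = 107 * 5.4263 = 580.61

580.61


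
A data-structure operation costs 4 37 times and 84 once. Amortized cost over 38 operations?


Formula: Amortized cost = Total cost / Operations
Total cost = (37 * 4) + (1 * 84)
Total cost = 148 + 84 = 232
Amortized = 232 / 38 = 6.1053

6.1053


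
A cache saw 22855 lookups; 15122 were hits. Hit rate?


Formula: hit rate = hits / (hits + misses) * 100
hit rate = 15122 / (15122 + 7733) * 100
hit rate = 15122 / 22855 * 100
hit rate = 66.16%

66.16%


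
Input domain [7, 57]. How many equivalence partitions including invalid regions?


Valid range: [7, 57]
Class 1: x < 7 — invalid
Class 2: 7 ≤ x ≤ 57 — valid
Class 3: x > 57 — invalid
Total equivalence classes: 3

3 equivalence classes


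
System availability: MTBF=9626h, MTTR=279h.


Availability = MTBF / (MTBF + MTTR)
Availability = 9626 / (9626 + 279)
Availability = 9626 / 9905
Availability = 97.1832%

97.1832%


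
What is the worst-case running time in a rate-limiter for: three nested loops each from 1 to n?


Reasoning: three levels of nesting over n
Complexity: O(n^3)

O(n^3)


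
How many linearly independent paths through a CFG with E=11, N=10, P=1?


Formula: V(G) = E - N + 2P
V(G) = 11 - 10 + 2*1
V(G) = 1 + 2
V(G) = 3

3


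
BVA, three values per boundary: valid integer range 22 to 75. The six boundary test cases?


Range: [22, 75]
Boundaries: just below min, min, min+1, max-1, max, just above max
Values: [21, 22, 23, 74, 75, 76]

[21, 22, 23, 74, 75, 76]


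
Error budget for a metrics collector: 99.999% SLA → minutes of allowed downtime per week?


Formula: allowed downtime = period * (100 - SLA) / 100
Period (week) = 10080 minutes
Unavailability fraction = (100 - 99.999) / 100
Allowed downtime = 10080 * (100 - 99.999) / 100
Allowed downtime = 0.1008 minutes

0.1008 minutes


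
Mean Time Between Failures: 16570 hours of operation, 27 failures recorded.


Formula: MTBF = Total operating time / Number of failures
MTBF = 16570 / 27
MTBF = 613.7 hours

613.7 hours


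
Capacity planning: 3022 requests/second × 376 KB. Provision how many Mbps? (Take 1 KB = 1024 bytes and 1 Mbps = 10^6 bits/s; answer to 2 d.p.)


Formula: Mbps = payload_bytes * RPS * 8 / 1e6
Payload per request = 376 KB = 376 * 1024 = 385024 bytes
Total bytes/sec = 385024 * 3022 = 1163542528
Total bits/sec = 1163542528 * 8 = 9308340224
Mbps = 9308340224 / 1e6 = 9308.34

9308.34 Mbps


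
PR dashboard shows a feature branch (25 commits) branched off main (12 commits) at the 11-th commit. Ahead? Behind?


Common ancestor: commit #11
feature commits after divergence: 25 - 11 = 14
main commits after divergence: 12 - 11 = 1
feature is 14 commits ahead of main
main is 1 commits ahead of feature

feature ahead: 14, main ahead: 1


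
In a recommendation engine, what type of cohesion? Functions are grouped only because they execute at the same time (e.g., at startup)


Reasoning: Related by timing only
Type: Temporal cohesion

Temporal cohesion


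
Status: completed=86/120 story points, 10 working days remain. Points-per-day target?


Formula: Required rate = Remaining points / Days left
Remaining = 120 - 86 = 34 points
Required rate = 34 / 10 = 3.4 points/day

3.4 points/day


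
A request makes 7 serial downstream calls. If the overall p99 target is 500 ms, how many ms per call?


Formula: per_stage = total_budget / stages
per_stage = 500 / 7
per_stage = 71.43 ms

71.43 ms


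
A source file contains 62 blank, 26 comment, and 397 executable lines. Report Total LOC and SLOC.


Total LOC = blank + comment + code
Total LOC = 62 + 26 + 397 = 485
SLOC (source only) = code = 397

Total LOC: 485, SLOC: 397


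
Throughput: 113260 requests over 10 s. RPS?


Formula: throughput = requests / seconds
throughput = 113260 / 10
throughput = 11326.0 requests/second

11326.0 requests/second


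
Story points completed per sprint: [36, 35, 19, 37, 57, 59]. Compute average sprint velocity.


Formula: Avg velocity = Total points / Number of sprints
Points: [36, 35, 19, 37, 57, 59]
Sum = 36 + 35 + 19 + 37 + 57 + 59 = 243
Avg velocity = 243 / 6 = 40.5 points/sprint

40.5 points/sprint


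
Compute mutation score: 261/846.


Mutation score = killed / total * 100
Mutation score = 261 / 846 * 100
Mutation score = 30.85%

30.85%


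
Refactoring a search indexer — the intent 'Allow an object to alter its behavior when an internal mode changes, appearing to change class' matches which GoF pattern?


This matches the State pattern

State


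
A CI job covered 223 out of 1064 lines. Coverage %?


Coverage = covered / total * 100
Coverage = 223 / 1064 * 100
Coverage = 20.96%

20.96%


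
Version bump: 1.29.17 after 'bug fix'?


Current: 1.29.17
Change category: 'bug fix' → patch bump
SemVer rule: patch bump → increment PATCH (MAJOR and MINOR unchanged)
New: 1.29.18

1.29.18


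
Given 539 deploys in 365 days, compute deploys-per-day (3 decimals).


Formula: deployments per day = releases / days
= 539 / 365
= 1.477 deploys/day
(equivalently, 10.34 deploys/week)

1.477 deploys/day


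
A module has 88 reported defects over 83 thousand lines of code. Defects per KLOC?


Defect density = defects / KLOC
Defect density = 88 / 83
Defect density = 1.06 defects/KLOC

1.06 defects/KLOC


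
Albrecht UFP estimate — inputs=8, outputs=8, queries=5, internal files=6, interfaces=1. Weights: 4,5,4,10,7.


UFP = EI*4 + EO*5 + EQ*4 + ILF*10 + EIF*7
UFP = 8*4 + 8*5 + 5*4 + 6*10 + 1*7
UFP = 32 + 40 + 20 + 60 + 7
UFP = 159

159


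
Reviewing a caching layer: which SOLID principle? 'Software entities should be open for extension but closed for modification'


This describes the Open/Closed Principle (OCP)

Open/Closed Principle (OCP)


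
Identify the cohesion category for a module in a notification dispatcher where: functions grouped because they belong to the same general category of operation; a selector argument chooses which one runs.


Reasoning: Grouped by category of activity, not by data or sequence
Type: Logical cohesion

Logical cohesion


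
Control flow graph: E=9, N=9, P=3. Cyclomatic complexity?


Formula: V(G) = E - N + 2P
V(G) = 9 - 9 + 2*3
V(G) = 0 + 6
V(G) = 6

6


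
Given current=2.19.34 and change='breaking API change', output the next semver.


Current: 2.19.34
Change category: 'breaking API change' → major bump
SemVer rule: major bump → increment MAJOR, reset MINOR and PATCH to 0
New: 3.0.0

3.0.0


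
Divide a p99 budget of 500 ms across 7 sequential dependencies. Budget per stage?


Formula: per_stage = total_budget / stages
per_stage = 500 / 7
per_stage = 71.43 ms

71.43 ms


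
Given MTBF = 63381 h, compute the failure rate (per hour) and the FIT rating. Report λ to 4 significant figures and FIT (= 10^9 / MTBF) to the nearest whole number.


Formula: λ = 1 / MTBF; FIT = λ × 1e9 = 1e9 / MTBF
λ = 1 / 63381 ≈ 1.578e-05 failures/hour
FIT = 1e9 / 63381 ≈ 15778 failures per 1e9 hours (nearest whole number)

λ = 1.578e-05 /h, FIT = 15778


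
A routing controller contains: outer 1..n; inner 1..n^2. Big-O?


Reasoning: n times n^2
Complexity: O(n^3)

O(n^3)


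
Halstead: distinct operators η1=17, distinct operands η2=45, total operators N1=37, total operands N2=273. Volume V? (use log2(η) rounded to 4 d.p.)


Formula: V = N * log2(η), where N = N1 + N2 and η = η1 + η2
η = 17 + 45 = 62
N = 37 + 273 = 310
log2(62) ≈ 5.9542
V = 310 * 5.9542 = 1845.80

1845.80


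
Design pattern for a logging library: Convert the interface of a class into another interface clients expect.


This matches the Adapter pattern

Adapter


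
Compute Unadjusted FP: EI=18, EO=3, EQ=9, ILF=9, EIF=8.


UFP = EI*4 + EO*5 + EQ*4 + ILF*10 + EIF*7
UFP = 18*4 + 3*5 + 9*4 + 9*10 + 8*7
UFP = 72 + 15 + 36 + 90 + 56
UFP = 269

269


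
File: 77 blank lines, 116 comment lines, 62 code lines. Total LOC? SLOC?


Total LOC = blank + comment + code
Total LOC = 77 + 116 + 62 = 255
SLOC (source only) = code = 62

Total LOC: 255, SLOC: 62


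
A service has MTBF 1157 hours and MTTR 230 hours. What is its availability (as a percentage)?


Availability = MTBF / (MTBF + MTTR)
Availability = 1157 / (1157 + 230)
Availability = 1157 / 1387
Availability = 83.4174%

83.4174%


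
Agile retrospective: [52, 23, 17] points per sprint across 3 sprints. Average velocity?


Formula: Avg velocity = Total points / Number of sprints
Points: [52, 23, 17]
Sum = 52 + 23 + 17 = 92
Avg velocity = 92 / 3 = 30.67 points/sprint

30.67 points/sprint


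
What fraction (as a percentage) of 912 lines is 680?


Coverage = covered / total * 100
Coverage = 680 / 912 * 100
Coverage = 74.56%

74.56%


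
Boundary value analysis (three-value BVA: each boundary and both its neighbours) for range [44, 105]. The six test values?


Range: [44, 105]
Boundaries: just below min, min, min+1, max-1, max, just above max
Values: [43, 44, 45, 104, 105, 106]

[43, 44, 45, 104, 105, 106]


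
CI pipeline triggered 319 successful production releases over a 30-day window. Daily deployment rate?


Formula: deployments per day = releases / days
= 319 / 30
= 10.633 deploys/day
(equivalently, 74.43 deploys/week)

10.633 deploys/day


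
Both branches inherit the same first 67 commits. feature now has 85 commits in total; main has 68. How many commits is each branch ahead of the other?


Common ancestor: commit #67
feature commits after divergence: 85 - 67 = 18
main commits after divergence: 68 - 67 = 1
feature is 18 commits ahead of main
main is 1 commits ahead of feature

feature ahead: 18, main ahead: 1


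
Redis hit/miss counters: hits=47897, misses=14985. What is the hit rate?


Formula: hit rate = hits / (hits + misses) * 100
hit rate = 47897 / (47897 + 14985) * 100
hit rate = 47897 / 62882 * 100
hit rate = 76.17%

76.17%


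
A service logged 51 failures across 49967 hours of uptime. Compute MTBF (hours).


Formula: MTBF = Total operating time / Number of failures
MTBF = 49967 / 51
MTBF = 979.75 hours

979.75 hours


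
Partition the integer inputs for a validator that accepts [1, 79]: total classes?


Valid range: [1, 79]
Class 1: x < 1 — invalid
Class 2: 1 ≤ x ≤ 79 — valid
Class 3: x > 79 — invalid
Total equivalence classes: 3

3 equivalence classes


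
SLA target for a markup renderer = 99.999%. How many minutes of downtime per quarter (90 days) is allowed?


Formula: allowed downtime = period * (100 - SLA) / 100
Period (quarter (90 days)) = 129600 minutes
Unavailability fraction = (100 - 99.999) / 100
Allowed downtime = 129600 * (100 - 99.999) / 100
Allowed downtime = 1.296 minutes

1.296 minutes


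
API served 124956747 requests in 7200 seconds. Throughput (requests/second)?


Formula: throughput = requests / seconds
throughput = 124956747 / 7200
throughput = 17355.1 requests/second

17355.1 requests/second


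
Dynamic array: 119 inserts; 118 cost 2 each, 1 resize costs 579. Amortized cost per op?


Formula: Amortized cost = Total cost / Operations
Total cost = (118 * 2) + (1 * 579)
Total cost = 236 + 579 = 815
Amortized = 815 / 119 = 6.8487

6.8487


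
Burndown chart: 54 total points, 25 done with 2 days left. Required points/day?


Formula: Required rate = Remaining points / Days left
Remaining = 54 - 25 = 29 points
Required rate = 29 / 2 = 14.5 points/day

14.5 points/day


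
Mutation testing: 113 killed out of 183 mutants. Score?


Mutation score = killed / total * 100
Mutation score = 113 / 183 * 100
Mutation score = 61.75%

61.75%


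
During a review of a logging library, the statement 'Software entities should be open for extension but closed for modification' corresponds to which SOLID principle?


This describes the Open/Closed Principle (OCP)

Open/Closed Principle (OCP)


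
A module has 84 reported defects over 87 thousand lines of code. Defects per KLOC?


Defect density = defects / KLOC
Defect density = 84 / 87
Defect density = 0.966 defects/KLOC

0.966 defects/KLOC


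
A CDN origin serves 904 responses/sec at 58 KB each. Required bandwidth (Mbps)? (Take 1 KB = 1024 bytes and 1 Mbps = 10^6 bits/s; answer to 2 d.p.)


Formula: Mbps = payload_bytes * RPS * 8 / 1e6
Payload per request = 58 KB = 58 * 1024 = 59392 bytes
Total bytes/sec = 59392 * 904 = 53690368
Total bits/sec = 53690368 * 8 = 429522944
Mbps = 429522944 / 1e6 = 429.52

429.52 Mbps


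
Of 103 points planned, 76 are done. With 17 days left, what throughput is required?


Formula: Required rate = Remaining points / Days left
Remaining = 103 - 76 = 27 points
Required rate = 27 / 17 = 1.59 points/day

1.59 points/day


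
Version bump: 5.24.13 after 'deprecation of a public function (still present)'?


Current: 5.24.13
Change category: 'deprecation of a public function (still present)' → minor bump
SemVer rule: minor bump → increment MINOR, reset PATCH to 0 (MAJOR unchanged)
New: 5.25.0

5.25.0


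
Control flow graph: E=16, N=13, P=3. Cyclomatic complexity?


Formula: V(G) = E - N + 2P
V(G) = 16 - 13 + 2*3
V(G) = 3 + 6
V(G) = 9

9


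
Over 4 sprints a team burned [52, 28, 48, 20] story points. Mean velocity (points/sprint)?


Formula: Avg velocity = Total points / Number of sprints
Points: [52, 28, 48, 20]
Sum = 52 + 28 + 48 + 20 = 148
Avg velocity = 148 / 4 = 37.0 points/sprint

37.0 points/sprint


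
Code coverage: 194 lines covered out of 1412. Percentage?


Coverage = covered / total * 100
Coverage = 194 / 1412 * 100
Coverage = 13.74%

13.74%


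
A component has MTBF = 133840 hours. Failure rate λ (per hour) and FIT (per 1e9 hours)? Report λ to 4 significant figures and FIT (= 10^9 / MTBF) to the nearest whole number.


Formula: λ = 1 / MTBF; FIT = λ × 1e9 = 1e9 / MTBF
λ = 1 / 133840 ≈ 7.472e-06 failures/hour
FIT = 1e9 / 133840 ≈ 7472 failures per 1e9 hours (nearest whole number)

λ = 7.472e-06 /h, FIT = 7472


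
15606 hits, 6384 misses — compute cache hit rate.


Formula: hit rate = hits / (hits + misses) * 100
hit rate = 15606 / (15606 + 6384) * 100
hit rate = 15606 / 21990 * 100
hit rate = 70.97%

70.97%


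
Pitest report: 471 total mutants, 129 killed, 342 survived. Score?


Mutation score = killed / total * 100
Mutation score = 129 / 471 * 100
Mutation score = 27.39%

27.39%


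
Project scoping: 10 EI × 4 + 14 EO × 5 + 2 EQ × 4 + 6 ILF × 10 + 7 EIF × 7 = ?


UFP = EI*4 + EO*5 + EQ*4 + ILF*10 + EIF*7
UFP = 10*4 + 14*5 + 2*4 + 6*10 + 7*7
UFP = 40 + 70 + 8 + 60 + 49
UFP = 227

227


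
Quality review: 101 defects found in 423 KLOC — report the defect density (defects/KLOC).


Defect density = defects / KLOC
Defect density = 101 / 423
Defect density = 0.239 defects/KLOC

0.239 defects/KLOC


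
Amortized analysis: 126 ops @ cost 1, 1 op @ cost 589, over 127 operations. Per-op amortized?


Formula: Amortized cost = Total cost / Operations
Total cost = (126 * 1) + (1 * 589)
Total cost = 126 + 589 = 715
Amortized = 715 / 127 = 5.6299

5.6299


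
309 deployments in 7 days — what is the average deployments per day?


Formula: deployments per day = releases / days
= 309 / 7
= 44.143 deploys/day
(equivalently, 309.0 deploys/week)

44.143 deploys/day


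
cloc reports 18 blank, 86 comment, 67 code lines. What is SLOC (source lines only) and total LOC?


Total LOC = blank + comment + code
Total LOC = 18 + 86 + 67 = 171
SLOC (source only) = code = 67

Total LOC: 171, SLOC: 67


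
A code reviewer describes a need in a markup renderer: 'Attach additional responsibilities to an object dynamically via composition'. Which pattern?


This matches the Decorator pattern

Decorator


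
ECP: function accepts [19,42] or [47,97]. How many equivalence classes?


Valid ranges: [19,42] and [47,97]
Class 1: x < 19 — invalid
Class 2: 19 ≤ x ≤ 42 — valid
Class 3: 42 < x < 47 — invalid (gap between ranges)
Class 4: 47 ≤ x ≤ 97 — valid
Class 5: x > 97 — invalid
Total equivalence classes: 5

5 equivalence classes


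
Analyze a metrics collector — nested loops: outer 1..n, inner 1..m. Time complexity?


Reasoning: product of independent bounds
Complexity: O(n*m)

O(n*m)


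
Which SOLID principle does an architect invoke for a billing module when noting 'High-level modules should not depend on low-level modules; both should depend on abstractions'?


This describes the Dependency Inversion Principle (DIP)

Dependency Inversion Principle (DIP)


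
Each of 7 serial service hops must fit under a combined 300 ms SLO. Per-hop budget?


Formula: per_stage = total_budget / stages
per_stage = 300 / 7
per_stage = 42.86 ms

42.86 ms


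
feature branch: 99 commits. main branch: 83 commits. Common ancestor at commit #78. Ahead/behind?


Common ancestor: commit #78
feature commits after divergence: 99 - 78 = 21
main commits after divergence: 83 - 78 = 5
feature is 21 commits ahead of main
main is 5 commits ahead of feature

feature ahead: 21, main ahead: 5


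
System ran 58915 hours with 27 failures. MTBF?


Formula: MTBF = Total operating time / Number of failures
MTBF = 58915 / 27
MTBF = 2182.04 hours

2182.04 hours


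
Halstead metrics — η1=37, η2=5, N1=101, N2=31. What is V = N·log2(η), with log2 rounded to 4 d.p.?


Formula: V = N * log2(η), where N = N1 + N2 and η = η1 + η2
η = 37 + 5 = 42
N = 101 + 31 = 132
log2(42) ≈ 5.3923
V = 132 * 5.3923 = 711.78

711.78


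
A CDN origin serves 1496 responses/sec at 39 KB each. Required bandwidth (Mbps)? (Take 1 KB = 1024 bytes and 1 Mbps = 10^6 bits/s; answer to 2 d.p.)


Formula: Mbps = payload_bytes * RPS * 8 / 1e6
Payload per request = 39 KB = 39 * 1024 = 39936 bytes
Total bytes/sec = 39936 * 1496 = 59744256
Total bits/sec = 59744256 * 8 = 477954048
Mbps = 477954048 / 1e6 = 477.95

477.95 Mbps


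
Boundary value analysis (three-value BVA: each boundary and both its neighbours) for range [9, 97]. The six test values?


Range: [9, 97]
Boundaries: just below min, min, min+1, max-1, max, just above max
Values: [8, 9, 10, 96, 97, 98]

[8, 9, 10, 96, 97, 98]


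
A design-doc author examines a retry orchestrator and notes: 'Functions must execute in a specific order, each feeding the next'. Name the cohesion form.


Reasoning: Output of one is input to next
Type: Sequential cohesion

Sequential cohesion


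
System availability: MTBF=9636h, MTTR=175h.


Availability = MTBF / (MTBF + MTTR)
Availability = 9636 / (9636 + 175)
Availability = 9636 / 9811
Availability = 98.2163%

98.2163%


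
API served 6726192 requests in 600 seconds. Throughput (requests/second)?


Formula: throughput = requests / seconds
throughput = 6726192 / 600
throughput = 11210.32 requests/second

11210.32 requests/second


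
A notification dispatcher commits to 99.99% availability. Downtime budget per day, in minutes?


Formula: allowed downtime = period * (100 - SLA) / 100
Period (day) = 1440 minutes
Unavailability fraction = (100 - 99.99) / 100
Allowed downtime = 1440 * (100 - 99.99) / 100
Allowed downtime = 0.144 minutes

0.144 minutes


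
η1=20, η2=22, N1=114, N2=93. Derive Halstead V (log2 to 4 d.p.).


Formula: V = N * log2(η), where N = N1 + N2 and η = η1 + η2
η = 20 + 22 = 42
N = 114 + 93 = 207
log2(42) ≈ 5.3923
V = 207 * 5.3923 = 1116.21

1116.21


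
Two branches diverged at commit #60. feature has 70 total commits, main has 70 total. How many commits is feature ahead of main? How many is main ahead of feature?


Common ancestor: commit #60
feature commits after divergence: 70 - 60 = 10
main commits after divergence: 70 - 60 = 10
feature is 10 commits ahead of main
main is 10 commits ahead of feature

feature ahead: 10, main ahead: 10


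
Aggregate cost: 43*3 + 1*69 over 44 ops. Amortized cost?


Formula: Amortized cost = Total cost / Operations
Total cost = (43 * 3) + (1 * 69)
Total cost = 129 + 69 = 198
Amortized = 198 / 44 = 4.5

4.5


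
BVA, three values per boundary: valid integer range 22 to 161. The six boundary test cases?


Range: [22, 161]
Boundaries: just below min, min, min+1, max-1, max, just above max
Values: [21, 22, 23, 160, 161, 162]

[21, 22, 23, 160, 161, 162]


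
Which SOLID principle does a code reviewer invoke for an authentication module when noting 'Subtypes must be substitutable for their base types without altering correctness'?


This describes the Liskov Substitution Principle (LSP)

Liskov Substitution Principle (LSP)


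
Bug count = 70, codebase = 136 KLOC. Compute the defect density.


Defect density = defects / KLOC
Defect density = 70 / 136
Defect density = 0.515 defects/KLOC

0.515 defects/KLOC


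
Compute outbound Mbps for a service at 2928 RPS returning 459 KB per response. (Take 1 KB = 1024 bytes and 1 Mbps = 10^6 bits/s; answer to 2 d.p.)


Formula: Mbps = payload_bytes * RPS * 8 / 1e6
Payload per request = 459 KB = 459 * 1024 = 470016 bytes
Total bytes/sec = 470016 * 2928 = 1376206848
Total bits/sec = 1376206848 * 8 = 11009654784
Mbps = 11009654784 / 1e6 = 11009.65

11009.65 Mbps


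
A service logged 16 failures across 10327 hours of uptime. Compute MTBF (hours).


Formula: MTBF = Total operating time / Number of failures
MTBF = 10327 / 16
MTBF = 645.44 hours

645.44 hours


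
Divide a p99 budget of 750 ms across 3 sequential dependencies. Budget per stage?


Formula: per_stage = total_budget / stages
per_stage = 750 / 3
per_stage = 250.0 ms

250.0 ms


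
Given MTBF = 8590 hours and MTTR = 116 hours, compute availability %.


Availability = MTBF / (MTBF + MTTR)
Availability = 8590 / (8590 + 116)
Availability = 8590 / 8706
Availability = 98.6676%

98.6676%


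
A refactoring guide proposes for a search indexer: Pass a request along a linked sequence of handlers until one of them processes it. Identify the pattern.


This matches the Chain of Responsibility pattern

Chain of Responsibility


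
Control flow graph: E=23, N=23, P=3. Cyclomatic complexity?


Formula: V(G) = E - N + 2P
V(G) = 23 - 23 + 2*3
V(G) = 0 + 6
V(G) = 6

6


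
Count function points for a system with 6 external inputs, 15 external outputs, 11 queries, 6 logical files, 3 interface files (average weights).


UFP = EI*4 + EO*5 + EQ*4 + ILF*10 + EIF*7
UFP = 6*4 + 15*5 + 11*4 + 6*10 + 3*7
UFP = 24 + 75 + 44 + 60 + 21
UFP = 224

224


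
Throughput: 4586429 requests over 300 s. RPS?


Formula: throughput = requests / seconds
throughput = 4586429 / 300
throughput = 15288.1 requests/second

15288.1 requests/second


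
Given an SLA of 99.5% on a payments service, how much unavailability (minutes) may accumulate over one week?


Formula: allowed downtime = period * (100 - SLA) / 100
Period (week) = 10080 minutes
Unavailability fraction = (100 - 99.5) / 100
Allowed downtime = 10080 * (100 - 99.5) / 100
Allowed downtime = 50.4 minutes

50.4 minutes


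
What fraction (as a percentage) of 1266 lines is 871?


Coverage = covered / total * 100
Coverage = 871 / 1266 * 100
Coverage = 68.8%

68.8%


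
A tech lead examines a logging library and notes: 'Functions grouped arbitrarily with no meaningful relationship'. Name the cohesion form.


Reasoning: Worst: random grouping
Type: Coincidental cohesion

Coincidental cohesion


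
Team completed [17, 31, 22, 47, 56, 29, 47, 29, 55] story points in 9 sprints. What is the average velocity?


Formula: Avg velocity = Total points / Number of sprints
Points: [17, 31, 22, 47, 56, 29, 47, 29, 55]
Sum = 17 + 31 + 22 + 47 + 56 + 29 + 47 + 29 + 55 = 333
Avg velocity = 333 / 9 = 37.0 points/sprint

37.0 points/sprint


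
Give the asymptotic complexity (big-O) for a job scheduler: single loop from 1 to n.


Reasoning: one pass through n items
Complexity: O(n)

O(n)


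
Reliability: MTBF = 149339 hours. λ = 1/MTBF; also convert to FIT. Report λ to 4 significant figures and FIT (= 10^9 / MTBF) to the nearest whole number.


Formula: λ = 1 / MTBF; FIT = λ × 1e9 = 1e9 / MTBF
λ = 1 / 149339 ≈ 6.696e-06 failures/hour
FIT = 1e9 / 149339 ≈ 6696 failures per 1e9 hours (nearest whole number)

λ = 6.696e-06 /h, FIT = 6696


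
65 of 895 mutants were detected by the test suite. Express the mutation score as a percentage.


Mutation score = killed / total * 100
Mutation score = 65 / 895 * 100
Mutation score = 7.26%

7.26%


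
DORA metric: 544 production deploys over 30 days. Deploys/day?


Formula: deployments per day = releases / days
= 544 / 30
= 18.133 deploys/day
(equivalently, 126.93 deploys/week)

18.133 deploys/day


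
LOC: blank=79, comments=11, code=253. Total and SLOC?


Total LOC = blank + comment + code
Total LOC = 79 + 11 + 253 = 343
SLOC (source only) = code = 253

Total LOC: 343, SLOC: 253


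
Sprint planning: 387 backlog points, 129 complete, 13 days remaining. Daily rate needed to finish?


Formula: Required rate = Remaining points / Days left
Remaining = 387 - 129 = 258 points
Required rate = 258 / 13 = 19.85 points/day

19.85 points/day


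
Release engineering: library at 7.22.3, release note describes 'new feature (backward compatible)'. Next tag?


Current: 7.22.3
Change category: 'new feature (backward compatible)' → minor bump
SemVer rule: minor bump → increment MINOR, reset PATCH to 0 (MAJOR unchanged)
New: 7.23.0

7.23.0


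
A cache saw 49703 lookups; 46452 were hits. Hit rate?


Formula: hit rate = hits / (hits + misses) * 100
hit rate = 46452 / (46452 + 3251) * 100
hit rate = 46452 / 49703 * 100
hit rate = 93.46%

93.46%


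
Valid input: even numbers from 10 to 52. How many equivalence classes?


Constraint: even integers in [10, 52]
Class 1: x < 10 — out-of-range invalid
Class 2: x in [10,52] but odd — wrong type invalid
Class 3: x in [10,52] and even — valid
Class 4: x > 52 — out-of-range invalid
Total equivalence classes: 4

4 equivalence classes


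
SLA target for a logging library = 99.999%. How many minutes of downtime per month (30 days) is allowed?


Formula: allowed downtime = period * (100 - SLA) / 100
Period (month (30 days)) = 43200 minutes
Unavailability fraction = (100 - 99.999) / 100
Allowed downtime = 43200 * (100 - 99.999) / 100
Allowed downtime = 0.432 minutes

0.432 minutes


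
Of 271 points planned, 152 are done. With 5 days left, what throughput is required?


Formula: Required rate = Remaining points / Days left
Remaining = 271 - 152 = 119 points
Required rate = 119 / 5 = 23.8 points/day

23.8 points/day


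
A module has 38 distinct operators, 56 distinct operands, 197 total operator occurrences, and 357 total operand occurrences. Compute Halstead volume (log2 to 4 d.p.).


Formula: V = N * log2(η), where N = N1 + N2 and η = η1 + η2
η = 38 + 56 = 94
N = 197 + 357 = 554
log2(94) ≈ 6.5546
V = 554 * 6.5546 = 3631.25

3631.25


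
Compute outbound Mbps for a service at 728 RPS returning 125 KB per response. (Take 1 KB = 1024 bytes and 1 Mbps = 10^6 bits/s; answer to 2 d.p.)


Formula: Mbps = payload_bytes * RPS * 8 / 1e6
Payload per request = 125 KB = 125 * 1024 = 128000 bytes
Total bytes/sec = 128000 * 728 = 93184000
Total bits/sec = 93184000 * 8 = 745472000
Mbps = 745472000 / 1e6 = 745.47

745.47 Mbps


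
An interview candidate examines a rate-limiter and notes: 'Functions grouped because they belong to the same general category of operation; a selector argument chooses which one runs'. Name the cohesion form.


Reasoning: Grouped by category of activity, not by data or sequence
Type: Logical cohesion

Logical cohesion


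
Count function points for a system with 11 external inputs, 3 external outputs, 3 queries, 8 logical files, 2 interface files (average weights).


UFP = EI*4 + EO*5 + EQ*4 + ILF*10 + EIF*7
UFP = 11*4 + 3*5 + 3*4 + 8*10 + 2*7
UFP = 44 + 15 + 12 + 80 + 14
UFP = 165

165


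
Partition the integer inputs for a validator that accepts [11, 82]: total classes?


Valid range: [11, 82]
Class 1: x < 11 — invalid
Class 2: 11 ≤ x ≤ 82 — valid
Class 3: x > 82 — invalid
Total equivalence classes: 3

3 equivalence classes


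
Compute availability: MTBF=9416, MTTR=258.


Availability = MTBF / (MTBF + MTTR)
Availability = 9416 / (9416 + 258)
Availability = 9416 / 9674
Availability = 97.3331%

97.3331%


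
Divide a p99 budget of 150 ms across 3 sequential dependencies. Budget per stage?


Formula: per_stage = total_budget / stages
per_stage = 150 / 3
per_stage = 50.0 ms

50.0 ms


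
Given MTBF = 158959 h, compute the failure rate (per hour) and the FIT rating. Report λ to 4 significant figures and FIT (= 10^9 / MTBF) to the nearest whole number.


Formula: λ = 1 / MTBF; FIT = λ × 1e9 = 1e9 / MTBF
λ = 1 / 158959 ≈ 6.291e-06 failures/hour
FIT = 1e9 / 158959 ≈ 6291 failures per 1e9 hours (nearest whole number)

λ = 6.291e-06 /h, FIT = 6291


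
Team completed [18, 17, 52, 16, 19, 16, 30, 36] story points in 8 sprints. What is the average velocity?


Formula: Avg velocity = Total points / Number of sprints
Points: [18, 17, 52, 16, 19, 16, 30, 36]
Sum = 18 + 17 + 52 + 16 + 19 + 16 + 30 + 36 = 204
Avg velocity = 204 / 8 = 25.5 points/sprint

25.5 points/sprint


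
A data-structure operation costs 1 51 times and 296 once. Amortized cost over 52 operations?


Formula: Amortized cost = Total cost / Operations
Total cost = (51 * 1) + (1 * 296)
Total cost = 51 + 296 = 347
Amortized = 347 / 52 = 6.6731

6.6731


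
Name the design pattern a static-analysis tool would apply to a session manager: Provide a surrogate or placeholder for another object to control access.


This matches the Proxy pattern

Proxy


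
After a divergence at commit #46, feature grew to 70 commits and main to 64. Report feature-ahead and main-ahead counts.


Common ancestor: commit #46
feature commits after divergence: 70 - 46 = 24
main commits after divergence: 64 - 46 = 18
feature is 24 commits ahead of main
main is 18 commits ahead of feature

feature ahead: 24, main ahead: 18


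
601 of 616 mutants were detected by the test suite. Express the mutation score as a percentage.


Mutation score = killed / total * 100
Mutation score = 601 / 616 * 100
Mutation score = 97.56%

97.56%


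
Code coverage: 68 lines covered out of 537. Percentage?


Coverage = covered / total * 100
Coverage = 68 / 537 * 100
Coverage = 12.66%

12.66%


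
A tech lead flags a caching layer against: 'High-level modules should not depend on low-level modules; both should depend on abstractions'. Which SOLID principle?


This describes the Dependency Inversion Principle (DIP)

Dependency Inversion Principle (DIP)


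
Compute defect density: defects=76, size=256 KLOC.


Defect density = defects / KLOC
Defect density = 76 / 256
Defect density = 0.297 defects/KLOC

0.297 defects/KLOC


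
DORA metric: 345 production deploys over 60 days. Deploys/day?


Formula: deployments per day = releases / days
= 345 / 60
= 5.75 deploys/day
(equivalently, 40.25 deploys/week)

5.75 deploys/day


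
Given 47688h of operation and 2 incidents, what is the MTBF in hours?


Formula: MTBF = Total operating time / Number of failures
MTBF = 47688 / 2
MTBF = 23844.0 hours

23844.0 hours


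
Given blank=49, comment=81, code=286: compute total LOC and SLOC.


Total LOC = blank + comment + code
Total LOC = 49 + 81 + 286 = 416
SLOC (source only) = code = 286

Total LOC: 416, SLOC: 286


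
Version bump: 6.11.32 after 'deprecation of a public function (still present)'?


Current: 6.11.32
Change category: 'deprecation of a public function (still present)' → minor bump
SemVer rule: minor bump → increment MINOR, reset PATCH to 0 (MAJOR unchanged)
New: 6.12.0

6.12.0


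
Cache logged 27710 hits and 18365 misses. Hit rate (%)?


Formula: hit rate = hits / (hits + misses) * 100
hit rate = 27710 / (27710 + 18365) * 100
hit rate = 27710 / 46075 * 100
hit rate = 60.14%

60.14%


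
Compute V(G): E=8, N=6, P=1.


Formula: V(G) = E - N + 2P
V(G) = 8 - 6 + 2*1
V(G) = 2 + 2
V(G) = 4

4


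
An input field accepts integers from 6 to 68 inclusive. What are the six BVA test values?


Range: [6, 68]
Boundaries: just below min, min, min+1, max-1, max, just above max
Values: [5, 6, 7, 67, 68, 69]

[5, 6, 7, 67, 68, 69]


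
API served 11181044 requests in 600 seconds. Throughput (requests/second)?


Formula: throughput = requests / seconds
throughput = 11181044 / 600
throughput = 18635.07 requests/second

18635.07 requests/second


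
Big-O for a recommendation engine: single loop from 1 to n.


Reasoning: one pass through n items
Complexity: O(n)

O(n)


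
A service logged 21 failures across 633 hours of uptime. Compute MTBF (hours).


Formula: MTBF = Total operating time / Number of failures
MTBF = 633 / 21
MTBF = 30.14 hours

30.14 hours


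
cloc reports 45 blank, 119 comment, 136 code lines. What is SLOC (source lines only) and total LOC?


Total LOC = blank + comment + code
Total LOC = 45 + 119 + 136 = 300
SLOC (source only) = code = 136

Total LOC: 300, SLOC: 136


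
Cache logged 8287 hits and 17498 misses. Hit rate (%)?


Formula: hit rate = hits / (hits + misses) * 100
hit rate = 8287 / (8287 + 17498) * 100
hit rate = 8287 / 25785 * 100
hit rate = 32.14%

32.14%


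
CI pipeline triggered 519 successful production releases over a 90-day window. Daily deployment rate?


Formula: deployments per day = releases / days
= 519 / 90
= 5.767 deploys/day
(equivalently, 40.37 deploys/week)

5.767 deploys/day


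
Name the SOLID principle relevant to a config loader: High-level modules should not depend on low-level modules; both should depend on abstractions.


This describes the Dependency Inversion Principle (DIP)

Dependency Inversion Principle (DIP)


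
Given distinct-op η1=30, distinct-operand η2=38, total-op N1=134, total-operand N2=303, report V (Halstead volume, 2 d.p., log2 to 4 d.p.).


Formula: V = N * log2(η), where N = N1 + N2 and η = η1 + η2
η = 30 + 38 = 68
N = 134 + 303 = 437
log2(68) ≈ 6.0875
V = 437 * 6.0875 = 2660.24

2660.24


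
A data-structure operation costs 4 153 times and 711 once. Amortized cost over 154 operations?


Formula: Amortized cost = Total cost / Operations
Total cost = (153 * 4) + (1 * 711)
Total cost = 612 + 711 = 1323
Amortized = 1323 / 154 = 8.5909

8.5909


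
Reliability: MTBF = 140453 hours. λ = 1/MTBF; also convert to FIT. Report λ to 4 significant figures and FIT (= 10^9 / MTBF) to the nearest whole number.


Formula: λ = 1 / MTBF; FIT = λ × 1e9 = 1e9 / MTBF
λ = 1 / 140453 ≈ 7.120e-06 failures/hour
FIT = 1e9 / 140453 ≈ 7120 failures per 1e9 hours (nearest whole number)

λ = 7.120e-06 /h, FIT = 7120


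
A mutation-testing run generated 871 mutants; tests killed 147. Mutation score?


Mutation score = killed / total * 100
Mutation score = 147 / 871 * 100
Mutation score = 16.88%

16.88%


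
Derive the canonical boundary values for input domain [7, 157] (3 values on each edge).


Range: [7, 157]
Boundaries: just below min, min, min+1, max-1, max, just above max
Values: [6, 7, 8, 156, 157, 158]

[6, 7, 8, 156, 157, 158]


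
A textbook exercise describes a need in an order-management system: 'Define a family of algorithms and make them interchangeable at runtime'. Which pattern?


This matches the Strategy pattern

Strategy


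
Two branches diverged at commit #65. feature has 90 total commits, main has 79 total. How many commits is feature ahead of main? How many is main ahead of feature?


Common ancestor: commit #65
feature commits after divergence: 90 - 65 = 25
main commits after divergence: 79 - 65 = 14
feature is 25 commits ahead of main
main is 14 commits ahead of feature

feature ahead: 25, main ahead: 14


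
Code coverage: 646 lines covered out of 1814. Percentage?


Coverage = covered / total * 100
Coverage = 646 / 1814 * 100
Coverage = 35.61%

35.61%


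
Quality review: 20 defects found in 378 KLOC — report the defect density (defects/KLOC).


Defect density = defects / KLOC
Defect density = 20 / 378
Defect density = 0.053 defects/KLOC

0.053 defects/KLOC


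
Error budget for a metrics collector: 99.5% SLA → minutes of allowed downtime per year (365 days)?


Formula: allowed downtime = period * (100 - SLA) / 100
Period (year (365 days)) = 525600 minutes
Unavailability fraction = (100 - 99.5) / 100
Allowed downtime = 525600 * (100 - 99.5) / 100
Allowed downtime = 2628.0 minutes

2628.0 minutes


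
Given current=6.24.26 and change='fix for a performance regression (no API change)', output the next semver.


Current: 6.24.26
Change category: 'fix for a performance regression (no API change)' → patch bump
SemVer rule: patch bump → increment PATCH (MAJOR and MINOR unchanged)
New: 6.24.27

6.24.27


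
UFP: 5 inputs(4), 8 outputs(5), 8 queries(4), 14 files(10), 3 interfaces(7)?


UFP = EI*4 + EO*5 + EQ*4 + ILF*10 + EIF*7
UFP = 5*4 + 8*5 + 8*4 + 14*10 + 3*7
UFP = 20 + 40 + 32 + 140 + 21
UFP = 253

253


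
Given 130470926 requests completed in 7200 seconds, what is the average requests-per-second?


Formula: throughput = requests / seconds
throughput = 130470926 / 7200
throughput = 18120.96 requests/second

18120.96 requests/second


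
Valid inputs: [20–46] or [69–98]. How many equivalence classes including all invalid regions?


Valid ranges: [20,46] and [69,98]
Class 1: x < 20 — invalid
Class 2: 20 ≤ x ≤ 46 — valid
Class 3: 46 < x < 69 — invalid (gap between ranges)
Class 4: 69 ≤ x ≤ 98 — valid
Class 5: x > 98 — invalid
Total equivalence classes: 5

5 equivalence classes


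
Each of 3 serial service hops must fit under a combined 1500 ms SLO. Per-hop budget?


Formula: per_stage = total_budget / stages
per_stage = 1500 / 3
per_stage = 500.0 ms

500.0 ms


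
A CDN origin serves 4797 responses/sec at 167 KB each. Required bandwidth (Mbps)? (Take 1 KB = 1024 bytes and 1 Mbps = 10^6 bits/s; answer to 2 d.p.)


Formula: Mbps = payload_bytes * RPS * 8 / 1e6
Payload per request = 167 KB = 167 * 1024 = 171008 bytes
Total bytes/sec = 171008 * 4797 = 820325376
Total bits/sec = 820325376 * 8 = 6562603008
Mbps = 6562603008 / 1e6 = 6562.6

6562.6 Mbps


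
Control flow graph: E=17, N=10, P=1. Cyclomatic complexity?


Formula: V(G) = E - N + 2P
V(G) = 17 - 10 + 2*1
V(G) = 7 + 2
V(G) = 9

9


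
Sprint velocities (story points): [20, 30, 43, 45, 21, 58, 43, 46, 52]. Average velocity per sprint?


Formula: Avg velocity = Total points / Number of sprints
Points: [20, 30, 43, 45, 21, 58, 43, 46, 52]
Sum = 20 + 30 + 43 + 45 + 21 + 58 + 43 + 46 + 52 = 358
Avg velocity = 358 / 9 = 39.78 points/sprint

39.78 points/sprint


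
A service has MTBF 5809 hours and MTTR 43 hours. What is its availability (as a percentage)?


Availability = MTBF / (MTBF + MTTR)
Availability = 5809 / (5809 + 43)
Availability = 5809 / 5852
Availability = 99.2652%

99.2652%


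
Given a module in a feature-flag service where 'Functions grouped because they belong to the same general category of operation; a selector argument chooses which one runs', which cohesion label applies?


Reasoning: Grouped by category of activity, not by data or sequence
Type: Logical cohesion

Logical cohesion
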